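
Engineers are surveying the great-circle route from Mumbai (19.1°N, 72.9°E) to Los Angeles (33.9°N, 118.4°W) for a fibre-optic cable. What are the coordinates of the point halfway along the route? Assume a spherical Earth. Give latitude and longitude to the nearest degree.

Write both endpoints as unit vectors p₁, p₂ with components (cos φ cos λ, cos φ sin λ, sin φ).
The central angle between the endpoints is δ = arccos(p₁·p₂) ≈ 2.198 rad (125.9°).
Interpolate at f = 1/2 with slerp weights a = sin((1−f)δ)/sin δ ≈ 1.100, b = sin(fδ)/sin δ ≈ 1.100.
p = a·p₁ + b·p₂ ≈ (-0.129, 0.190, 0.973); φ = arcsin(p_z) ≈ 76.72°, λ = atan2(p_y, p_x) ≈ 124.04°.

≈ (77°N, 124°E)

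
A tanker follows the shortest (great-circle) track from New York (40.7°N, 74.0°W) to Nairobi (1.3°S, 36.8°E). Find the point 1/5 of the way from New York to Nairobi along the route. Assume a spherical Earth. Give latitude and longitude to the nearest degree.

≈ 42°N, 46°W

Convert each endpoint to a unit vector on the sphere (x = cos φ cos λ, y = cos φ sin λ, z = sin φ).
The central angle between the endpoints is δ = arccos(p₁·p₂) ≈ 1.859 rad (106.5°).
Interpolate at f = 1/5 with slerp weights a = sin((1−f)δ)/sin δ ≈ 1.039, b = sin(fδ)/sin δ ≈ 0.379.
p = a·p₁ + b·p₂ ≈ (0.520, -0.531, 0.669); φ = arcsin(p_z) ≈ 42.00°, λ = atan2(p_y, p_x) ≈ -45.55°.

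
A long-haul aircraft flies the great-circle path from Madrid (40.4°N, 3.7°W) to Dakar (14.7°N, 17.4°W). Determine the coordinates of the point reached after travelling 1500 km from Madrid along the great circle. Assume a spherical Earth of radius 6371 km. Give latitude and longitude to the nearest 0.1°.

≈ 28.3°N, 11.0°W

Convert each endpoint to a unit vector on the sphere (x = cos φ cos λ, y = cos φ sin λ, z = sin φ).
The central angle between the endpoints is δ = arccos(p₁·p₂) ≈ 0.495 rad (28.3°). The total great-circle distance is δ·R ≈ 0.495 × 6371 ≈ 3152 km, so the target fraction is f = 1500/3152 ≈ 0.476.
Interpolate at f ≈ 0.476 with slerp weights a = sin((1−f)δ)/sin δ ≈ 0.540, b = sin(fδ)/sin δ ≈ 0.491.
p = a·p₁ + b·p₂ ≈ (0.864, -0.169, 0.475); φ = arcsin(p_z) ≈ 28.34°, λ = atan2(p_y, p_x) ≈ -11.05°.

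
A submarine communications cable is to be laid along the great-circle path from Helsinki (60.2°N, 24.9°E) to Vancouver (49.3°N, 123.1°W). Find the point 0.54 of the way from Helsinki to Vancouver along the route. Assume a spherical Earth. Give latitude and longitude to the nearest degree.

≈ 76°N, 84°W

Convert each endpoint to a unit vector on the sphere (x = cos φ cos λ, y = cos φ sin λ, z = sin φ).
The central angle between the endpoints is δ = arccos(p₁·p₂) ≈ 1.178 rad (67.5°).
Interpolate at f = 0.54 with slerp weights a = sin((1−f)δ)/sin δ ≈ 0.558, b = sin(fδ)/sin δ ≈ 0.643.
p = a·p₁ + b·p₂ ≈ (0.023, -0.234, 0.972); φ = arcsin(p_z) ≈ 76.38°, λ = atan2(p_y, p_x) ≈ -84.48°.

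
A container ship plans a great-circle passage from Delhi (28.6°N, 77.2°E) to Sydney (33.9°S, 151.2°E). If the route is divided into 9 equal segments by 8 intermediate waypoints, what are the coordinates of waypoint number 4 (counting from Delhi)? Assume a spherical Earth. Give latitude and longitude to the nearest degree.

Convert each endpoint to a unit vector on the sphere (x = cos φ cos λ, y = cos φ sin λ, z = sin φ).
The central angle between the endpoints is δ = arccos(p₁·p₂) ≈ 1.637 rad (93.8°).
Interpolate at f = 4/9 with slerp weights a = sin((1−f)δ)/sin δ ≈ 0.791, b = sin(fδ)/sin δ ≈ 0.666.
p = a·p₁ + b·p₂ ≈ (-0.331, 0.944, 0.007); φ = arcsin(p_z) ≈ 0.39°, λ = atan2(p_y, p_x) ≈ 109.33°.

≈ 0°N, 109°E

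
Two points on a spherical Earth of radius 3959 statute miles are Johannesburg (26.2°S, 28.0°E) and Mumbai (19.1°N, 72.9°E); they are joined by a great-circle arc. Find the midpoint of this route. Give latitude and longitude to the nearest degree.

Write both endpoints as unit vectors p₁, p₂ with components (cos φ cos λ, cos φ sin λ, sin φ).
The central angle between the endpoints is δ = arccos(p₁·p₂) ≈ 1.097 rad (62.9°).
Interpolate at f = 1/2 with slerp weights a = sin((1−f)δ)/sin δ ≈ 0.586, b = sin(fδ)/sin δ ≈ 0.586.
p = a·p₁ + b·p₂ ≈ (0.627, 0.776, -0.067); φ = arcsin(p_z) ≈ -3.84°, λ = atan2(p_y, p_x) ≈ 51.06°.

≈ 4°S, 51°E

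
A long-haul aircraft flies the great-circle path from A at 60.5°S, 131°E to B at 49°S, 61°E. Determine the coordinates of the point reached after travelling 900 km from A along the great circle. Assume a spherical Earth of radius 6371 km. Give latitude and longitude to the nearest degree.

≈ 62°S, 114°E

Convert each endpoint to a unit vector on the sphere (x = cos φ cos λ, y = cos φ sin λ, z = sin φ).
The central angle between the endpoints is δ = arccos(p₁·p₂) ≈ 0.696 rad (39.9°). The total great-circle distance is δ·R ≈ 0.696 × 6371 ≈ 4435 km, so the target fraction is f = 900/4435 ≈ 0.203.
Interpolate at f ≈ 0.203 with slerp weights a = sin((1−f)δ)/sin δ ≈ 0.822, b = sin(fδ)/sin δ ≈ 0.220.
p = a·p₁ + b·p₂ ≈ (-0.196, 0.431, -0.881); φ = arcsin(p_z) ≈ -61.73°, λ = atan2(p_y, p_x) ≈ 114.39°.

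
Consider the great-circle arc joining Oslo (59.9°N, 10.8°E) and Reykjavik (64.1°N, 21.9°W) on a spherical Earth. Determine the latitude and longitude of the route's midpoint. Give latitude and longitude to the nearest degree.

Convert each endpoint to a unit vector on the sphere (x = cos φ cos λ, y = cos φ sin λ, z = sin φ).
The central angle between the endpoints is δ = arccos(p₁·p₂) ≈ 0.274 rad (15.7°).
Interpolate at f = 1/2 with slerp weights a = sin((1−f)δ)/sin δ ≈ 0.505, b = sin(fδ)/sin δ ≈ 0.505.
p = a·p₁ + b·p₂ ≈ (0.453, -0.035, 0.891); φ = arcsin(p_z) ≈ 62.96°, λ = atan2(p_y, p_x) ≈ -4.39°.

≈ 63°N, 4°W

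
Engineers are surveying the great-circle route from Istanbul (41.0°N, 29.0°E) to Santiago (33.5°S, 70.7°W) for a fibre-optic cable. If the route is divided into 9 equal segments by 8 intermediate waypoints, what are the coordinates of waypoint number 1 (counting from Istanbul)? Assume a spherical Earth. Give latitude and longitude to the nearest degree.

≈ 35°N, 14°E

From cos δ = sin φ₁ sin φ₂ + cos φ₁ cos φ₂ cos Δλ, the central angle is δ ≈ 2.058 rad (117.9°).
Interpolate at f = 1/9 with slerp weights a = sin((1−f)δ)/sin δ ≈ 1.094, b = sin(fδ)/sin δ ≈ 0.257.
p = a·p₁ + b·p₂ ≈ (0.793, 0.198, 0.576); φ = arcsin(p_z) ≈ 35.18°, λ = atan2(p_y, p_x) ≈ 14.05°.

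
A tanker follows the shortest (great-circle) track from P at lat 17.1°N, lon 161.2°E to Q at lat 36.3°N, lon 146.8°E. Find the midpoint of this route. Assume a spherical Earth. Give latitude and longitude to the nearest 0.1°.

Convert each endpoint to a unit vector on the sphere (x = cos φ cos λ, y = cos φ sin λ, z = sin φ).
The central angle between the endpoints is δ = arccos(p₁·p₂) ≈ 0.402 rad (23.0°).
Interpolate at f = 1/2 with slerp weights a = sin((1−f)δ)/sin δ ≈ 0.510, b = sin(fδ)/sin δ ≈ 0.510.
p = a·p₁ + b·p₂ ≈ (-0.806, 0.382, 0.452); φ = arcsin(p_z) ≈ 26.88°, λ = atan2(p_y, p_x) ≈ 154.62°.

≈ lat 26.9°N, lon 154.6°E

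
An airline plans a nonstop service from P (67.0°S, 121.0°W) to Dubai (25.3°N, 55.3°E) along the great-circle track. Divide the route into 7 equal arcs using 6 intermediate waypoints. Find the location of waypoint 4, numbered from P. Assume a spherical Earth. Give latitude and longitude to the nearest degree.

Convert each endpoint to a unit vector on the sphere (x = cos φ cos λ, y = cos φ sin λ, z = sin φ).
The central angle between the endpoints is δ = arccos(p₁·p₂) ≈ 2.413 rad (138.2°).
Interpolate at f = 4/7 with slerp weights a = sin((1−f)δ)/sin δ ≈ 1.290, b = sin(fδ)/sin δ ≈ 1.474.
p = a·p₁ + b·p₂ ≈ (0.499, 0.663, -0.558); φ = arcsin(p_z) ≈ -33.91°, λ = atan2(p_y, p_x) ≈ 53.05°.

≈ (34°S, 53°E)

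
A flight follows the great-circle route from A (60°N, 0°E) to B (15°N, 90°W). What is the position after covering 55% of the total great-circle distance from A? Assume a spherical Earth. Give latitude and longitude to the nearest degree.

≈ (43°N, 66°W)

Write both endpoints as unit vectors p₁, p₂ with components (cos φ cos λ, cos φ sin λ, sin φ).
The central angle between the endpoints is δ = arccos(p₁·p₂) ≈ 1.345 rad (77.0°).
Interpolate at f = 0.55 with slerp weights a = sin((1−f)δ)/sin δ ≈ 0.584, b = sin(fδ)/sin δ ≈ 0.692.
p = a·p₁ + b·p₂ ≈ (0.292, -0.668, 0.685); φ = arcsin(p_z) ≈ 43.20°, λ = atan2(p_y, p_x) ≈ -66.40°.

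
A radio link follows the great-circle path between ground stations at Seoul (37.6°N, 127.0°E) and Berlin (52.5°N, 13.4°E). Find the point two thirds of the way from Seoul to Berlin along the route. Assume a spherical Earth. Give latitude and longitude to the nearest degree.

From cos δ = sin φ₁ sin φ₂ + cos φ₁ cos φ₂ cos Δλ, the central angle is δ ≈ 1.276 rad (73.1°).
Interpolate at f = 2/3 with slerp weights a = sin((1−f)δ)/sin δ ≈ 0.431, b = sin(fδ)/sin δ ≈ 0.786.
p = a·p₁ + b·p₂ ≈ (0.260, 0.384, 0.886); φ = arcsin(p_z) ≈ 62.41°, λ = atan2(p_y, p_x) ≈ 55.91°.

≈ 62°N, 56°E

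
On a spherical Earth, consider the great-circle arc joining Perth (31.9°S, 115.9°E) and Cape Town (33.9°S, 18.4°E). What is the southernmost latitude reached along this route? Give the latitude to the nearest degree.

The great circle lies in the plane with unit normal n̂ = (p₁ × p₂)/|p₁ × p₂|.
Here n̂_z ≈ -0.713; the vertex latitude is φ_max = arccos|n̂_z| ≈ 44.5°.
Check via Clairaut: cos φ_max = |cos φ₁| · sin C = cos(31.9°)·sin(122.8°) ≈ 0.713, again giving ≈ 44.5°.

≈ 44°S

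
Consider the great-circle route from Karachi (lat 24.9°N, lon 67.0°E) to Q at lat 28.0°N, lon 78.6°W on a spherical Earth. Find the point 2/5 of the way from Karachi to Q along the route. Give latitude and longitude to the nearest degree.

≈ lat 57°N, lon 18°E

Convert each endpoint to a unit vector on the sphere (x = cos φ cos λ, y = cos φ sin λ, z = sin φ).
The central angle between the endpoints is δ = arccos(p₁·p₂) ≈ 2.052 rad (117.6°).
Interpolate at f = 2/5 with slerp weights a = sin((1−f)δ)/sin δ ≈ 1.064, b = sin(fδ)/sin δ ≈ 0.826.
p = a·p₁ + b·p₂ ≈ (0.521, 0.174, 0.836); φ = arcsin(p_z) ≈ 56.68°, λ = atan2(p_y, p_x) ≈ 18.43°.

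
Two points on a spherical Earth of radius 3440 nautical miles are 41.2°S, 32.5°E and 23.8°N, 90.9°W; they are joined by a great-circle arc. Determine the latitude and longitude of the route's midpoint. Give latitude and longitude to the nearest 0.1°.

Convert each endpoint to a unit vector on the sphere (x = cos φ cos λ, y = cos φ sin λ, z = sin φ).
The central angle between the endpoints is δ = arccos(p₁·p₂) ≈ 2.272 rad (130.1°).
Interpolate at f = 1/2 with slerp weights a = sin((1−f)δ)/sin δ ≈ 1.186, b = sin(fδ)/sin δ ≈ 1.186.
p = a·p₁ + b·p₂ ≈ (0.736, -0.606, -0.303); φ = arcsin(p_z) ≈ -17.62°, λ = atan2(p_y, p_x) ≈ -39.46°.

≈ 17.6°S, 39.5°W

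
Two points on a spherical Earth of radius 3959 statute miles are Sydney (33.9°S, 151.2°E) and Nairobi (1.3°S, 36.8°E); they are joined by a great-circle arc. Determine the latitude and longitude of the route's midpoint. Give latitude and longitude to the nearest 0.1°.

≈ 30.1°S, 85.8°E

Write both endpoints as unit vectors p₁, p₂ with components (cos φ cos λ, cos φ sin λ, sin φ).
The central angle between the endpoints is δ = arccos(p₁·p₂) ≈ 1.907 rad (109.3°).
Interpolate at f = 1/2 with slerp weights a = sin((1−f)δ)/sin δ ≈ 0.864, b = sin(fδ)/sin δ ≈ 0.864.
p = a·p₁ + b·p₂ ≈ (0.063, 0.863, -0.501); φ = arcsin(p_z) ≈ -30.10°, λ = atan2(p_y, p_x) ≈ 85.81°.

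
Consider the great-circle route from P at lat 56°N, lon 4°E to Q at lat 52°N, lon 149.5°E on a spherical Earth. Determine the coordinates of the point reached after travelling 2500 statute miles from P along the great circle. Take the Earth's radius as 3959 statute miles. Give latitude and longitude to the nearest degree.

≈ lat 77°N, lon 95°E

Write both endpoints as unit vectors p₁, p₂ with components (cos φ cos λ, cos φ sin λ, sin φ).
The central angle between the endpoints is δ = arccos(p₁·p₂) ≈ 1.192 rad (68.3°). The total great-circle distance is δ·R ≈ 1.192 × 3959 ≈ 4720 mi, so the target fraction is f = 2500/4720 ≈ 0.530.
Interpolate at f ≈ 0.530 with slerp weights a = sin((1−f)δ)/sin δ ≈ 0.572, b = sin(fδ)/sin δ ≈ 0.635.
p = a·p₁ + b·p₂ ≈ (-0.018, 0.221, 0.975); φ = arcsin(p_z) ≈ 77.20°, λ = atan2(p_y, p_x) ≈ 94.59°.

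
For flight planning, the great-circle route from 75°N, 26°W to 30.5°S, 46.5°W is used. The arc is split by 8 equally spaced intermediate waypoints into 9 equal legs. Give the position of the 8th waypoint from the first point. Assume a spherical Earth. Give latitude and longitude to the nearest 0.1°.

Write both endpoints as unit vectors p₁, p₂ with components (cos φ cos λ, cos φ sin λ, sin φ).
The central angle between the endpoints is δ = arccos(p₁·p₂) ≈ 1.856 rad (106.3°).
Interpolate at f = 8/9 with slerp weights a = sin((1−f)δ)/sin δ ≈ 0.213, b = sin(fδ)/sin δ ≈ 1.039.
p = a·p₁ + b·p₂ ≈ (0.666, -0.673, -0.321); φ = arcsin(p_z) ≈ -18.73°, λ = atan2(p_y, p_x) ≈ -45.33°.

≈ 18.7°S, 45.3°W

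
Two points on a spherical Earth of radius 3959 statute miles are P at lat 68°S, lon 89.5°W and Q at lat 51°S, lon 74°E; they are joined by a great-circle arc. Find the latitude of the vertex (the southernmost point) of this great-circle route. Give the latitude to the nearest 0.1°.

≈ 85.6°S

The great circle lies in the plane with unit normal n̂ = (p₁ × p₂)/|p₁ × p₂|.
Here n̂_z ≈ +0.077; the vertex latitude is φ_max = arccos|n̂_z| ≈ 85.6°.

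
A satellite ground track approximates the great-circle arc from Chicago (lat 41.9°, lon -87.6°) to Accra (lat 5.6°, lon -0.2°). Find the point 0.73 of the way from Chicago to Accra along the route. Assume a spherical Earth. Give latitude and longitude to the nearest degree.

≈ lat 20°, lon -18°

The haversine formula gives a central angle δ ≈ 1.472 rad (84.3°) between the endpoints.
Interpolate at f = 0.73 with slerp weights a = sin((1−f)δ)/sin δ ≈ 0.389, b = sin(fδ)/sin δ ≈ 0.884.
p = a·p₁ + b·p₂ ≈ (0.892, -0.292, 0.346); φ = arcsin(p_z) ≈ 20.24°, λ = atan2(p_y, p_x) ≈ -18.15°.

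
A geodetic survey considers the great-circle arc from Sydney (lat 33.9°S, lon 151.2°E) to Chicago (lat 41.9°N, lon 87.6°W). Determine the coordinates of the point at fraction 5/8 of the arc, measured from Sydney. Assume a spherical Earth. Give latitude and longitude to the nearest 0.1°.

Convert each endpoint to a unit vector on the sphere (x = cos φ cos λ, y = cos φ sin λ, z = sin φ).
The central angle between the endpoints is δ = arccos(p₁·p₂) ≈ 2.336 rad (133.8°).
Interpolate at f = 5/8 with slerp weights a = sin((1−f)δ)/sin δ ≈ 1.065, b = sin(fδ)/sin δ ≈ 1.378.
p = a·p₁ + b·p₂ ≈ (-0.732, -0.599, 0.326); φ = arcsin(p_z) ≈ 19.04°, λ = atan2(p_y, p_x) ≈ -140.70°.

≈ lat 19.0°N, lon 140.7°W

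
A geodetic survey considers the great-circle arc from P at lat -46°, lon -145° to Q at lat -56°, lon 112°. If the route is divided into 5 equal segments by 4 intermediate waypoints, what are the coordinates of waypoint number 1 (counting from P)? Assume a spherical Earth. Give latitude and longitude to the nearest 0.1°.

≈ lat -54.6°, lon -158.0°

Write both endpoints as unit vectors p₁, p₂ with components (cos φ cos λ, cos φ sin λ, sin φ).
The central angle between the endpoints is δ = arccos(p₁·p₂) ≈ 1.037 rad (59.4°).
Interpolate at f = 1/5 with slerp weights a = sin((1−f)δ)/sin δ ≈ 0.857, b = sin(fδ)/sin δ ≈ 0.239.
p = a·p₁ + b·p₂ ≈ (-0.538, -0.217, -0.815); φ = arcsin(p_z) ≈ -54.55°, λ = atan2(p_y, p_x) ≈ -157.99°.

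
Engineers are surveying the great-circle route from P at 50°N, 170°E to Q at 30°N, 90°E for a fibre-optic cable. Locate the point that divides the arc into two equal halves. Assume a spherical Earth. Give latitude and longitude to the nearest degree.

≈ 47°N, 123°E

The haversine formula gives a central angle δ ≈ 1.070 rad (61.3°) between the endpoints.
Interpolate at f = 1/2 with slerp weights a = sin((1−f)δ)/sin δ ≈ 0.581, b = sin(fδ)/sin δ ≈ 0.581.
p = a·p₁ + b·p₂ ≈ (-0.368, 0.568, 0.736); φ = arcsin(p_z) ≈ 47.39°, λ = atan2(p_y, p_x) ≈ 122.92°.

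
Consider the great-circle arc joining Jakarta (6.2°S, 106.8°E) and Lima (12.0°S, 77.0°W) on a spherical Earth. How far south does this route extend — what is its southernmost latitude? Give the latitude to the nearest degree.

The great circle lies in the plane with unit normal n̂ = (p₁ × p₂)/|p₁ × p₂|.
Here n̂_z ≈ +0.202; the vertex latitude is φ_max = arccos|n̂_z| ≈ 78.3°.
Check via Clairaut: cos φ_max = |cos φ₁| · sin C = cos(6.2°)·sin(168.3°) ≈ 0.202, again giving ≈ 78.3°.

≈ 78°S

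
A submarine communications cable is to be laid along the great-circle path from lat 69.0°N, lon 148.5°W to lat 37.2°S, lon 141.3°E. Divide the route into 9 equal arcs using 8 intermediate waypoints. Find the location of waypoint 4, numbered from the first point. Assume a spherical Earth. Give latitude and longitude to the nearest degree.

From cos δ = sin φ₁ sin φ₂ + cos φ₁ cos φ₂ cos Δλ, the central angle is δ ≈ 2.058 rad (117.9°).
Interpolate at f = 4/9 with slerp weights a = sin((1−f)δ)/sin δ ≈ 1.029, b = sin(fδ)/sin δ ≈ 0.896.
p = a·p₁ + b·p₂ ≈ (-0.872, 0.254, 0.419); φ = arcsin(p_z) ≈ 24.78°, λ = atan2(p_y, p_x) ≈ 163.78°.

≈ lat 25°N, lon 164°E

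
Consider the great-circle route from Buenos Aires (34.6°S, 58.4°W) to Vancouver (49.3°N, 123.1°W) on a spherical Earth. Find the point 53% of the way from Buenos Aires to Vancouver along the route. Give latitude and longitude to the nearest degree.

≈ 11°N, 88°W

The haversine formula gives a central angle δ ≈ 1.773 rad (101.6°) between the endpoints.
Interpolate at f = 0.53 with slerp weights a = sin((1−f)δ)/sin δ ≈ 0.756, b = sin(fδ)/sin δ ≈ 0.824.
p = a·p₁ + b·p₂ ≈ (0.032, -0.980, 0.196); φ = arcsin(p_z) ≈ 11.29°, λ = atan2(p_y, p_x) ≈ -88.11°.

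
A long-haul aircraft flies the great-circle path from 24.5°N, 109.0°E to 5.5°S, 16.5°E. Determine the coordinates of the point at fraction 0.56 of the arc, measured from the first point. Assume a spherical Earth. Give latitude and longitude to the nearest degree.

≈ 12°N, 55°E

From cos δ = sin φ₁ sin φ₂ + cos φ₁ cos φ₂ cos Δλ, the central angle is δ ≈ 1.650 rad (94.5°).
Interpolate at f = 0.56 with slerp weights a = sin((1−f)δ)/sin δ ≈ 0.666, b = sin(fδ)/sin δ ≈ 0.801.
p = a·p₁ + b·p₂ ≈ (0.567, 0.799, 0.199); φ = arcsin(p_z) ≈ 11.51°, λ = atan2(p_y, p_x) ≈ 54.66°.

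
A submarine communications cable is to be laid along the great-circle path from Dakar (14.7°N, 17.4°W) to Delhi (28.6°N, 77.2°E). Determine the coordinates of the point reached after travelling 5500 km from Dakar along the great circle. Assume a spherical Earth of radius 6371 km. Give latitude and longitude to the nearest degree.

≈ 31°N, 34°E

Convert each endpoint to a unit vector on the sphere (x = cos φ cos λ, y = cos φ sin λ, z = sin φ).
The central angle between the endpoints is δ = arccos(p₁·p₂) ≈ 1.517 rad (86.9°). The total great-circle distance is δ·R ≈ 1.517 × 6371 ≈ 9667 km, so the target fraction is f = 5500/9667 ≈ 0.569.
Interpolate at f ≈ 0.569 with slerp weights a = sin((1−f)δ)/sin δ ≈ 0.609, b = sin(fδ)/sin δ ≈ 0.761.
p = a·p₁ + b·p₂ ≈ (0.710, 0.475, 0.519); φ = arcsin(p_z) ≈ 31.26°, λ = atan2(p_y, p_x) ≈ 33.79°.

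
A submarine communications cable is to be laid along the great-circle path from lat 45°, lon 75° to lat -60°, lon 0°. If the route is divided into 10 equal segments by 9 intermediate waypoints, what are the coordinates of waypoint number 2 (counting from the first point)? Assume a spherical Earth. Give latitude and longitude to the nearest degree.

Convert each endpoint to a unit vector on the sphere (x = cos φ cos λ, y = cos φ sin λ, z = sin φ).
The central angle between the endpoints is δ = arccos(p₁·p₂) ≈ 2.119 rad (121.4°).
Interpolate at f = 2/10 with slerp weights a = sin((1−f)δ)/sin δ ≈ 1.162, b = sin(fδ)/sin δ ≈ 0.482.
p = a·p₁ + b·p₂ ≈ (0.454, 0.794, 0.405); φ = arcsin(p_z) ≈ 23.88°, λ = atan2(p_y, p_x) ≈ 60.26°.

≈ lat 24°, lon 60°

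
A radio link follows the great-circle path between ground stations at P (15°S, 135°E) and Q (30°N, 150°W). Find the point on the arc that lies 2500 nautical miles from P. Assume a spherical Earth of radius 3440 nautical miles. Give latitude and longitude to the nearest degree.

Convert each endpoint to a unit vector on the sphere (x = cos φ cos λ, y = cos φ sin λ, z = sin φ).
The central angle between the endpoints is δ = arccos(p₁·p₂) ≈ 1.484 rad (85.0°). The total great-circle distance is δ·R ≈ 1.484 × 3440 ≈ 5104 nmi, so the target fraction is f = 2500/5104 ≈ 0.490.
Interpolate at f ≈ 0.490 with slerp weights a = sin((1−f)δ)/sin δ ≈ 0.689, b = sin(fδ)/sin δ ≈ 0.667.
p = a·p₁ + b·p₂ ≈ (-0.971, 0.182, 0.155); φ = arcsin(p_z) ≈ 8.92°, λ = atan2(p_y, p_x) ≈ 169.39°.

≈ (9°N, 169°E)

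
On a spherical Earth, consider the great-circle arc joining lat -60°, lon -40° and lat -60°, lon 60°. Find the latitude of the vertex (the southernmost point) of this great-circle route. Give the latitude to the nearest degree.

≈ -70°

The great circle lies in the plane with unit normal n̂ = (p₁ × p₂)/|p₁ × p₂|.
Here n̂_z ≈ +0.348; the vertex latitude is φ_max = arccos|n̂_z| ≈ 69.6°.
Check via Clairaut: cos φ_max = |cos φ₁| · sin C = cos(60.0°)·sin(135.9°) ≈ 0.348, again giving ≈ 69.6°.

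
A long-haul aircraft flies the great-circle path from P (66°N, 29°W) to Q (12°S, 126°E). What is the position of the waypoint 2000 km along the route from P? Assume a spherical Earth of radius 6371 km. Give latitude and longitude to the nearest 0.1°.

≈ (78.0°N, 18.2°E)

Convert each endpoint to a unit vector on the sphere (x = cos φ cos λ, y = cos φ sin λ, z = sin φ).
The central angle between the endpoints is δ = arccos(p₁·p₂) ≈ 2.154 rad (123.4°). The total great-circle distance is δ·R ≈ 2.154 × 6371 ≈ 13722 km, so the target fraction is f = 2000/13722 ≈ 0.146.
Interpolate at f ≈ 0.146 with slerp weights a = sin((1−f)δ)/sin δ ≈ 1.155, b = sin(fδ)/sin δ ≈ 0.370.
p = a·p₁ + b·p₂ ≈ (0.198, 0.065, 0.978); φ = arcsin(p_z) ≈ 77.96°, λ = atan2(p_y, p_x) ≈ 18.16°.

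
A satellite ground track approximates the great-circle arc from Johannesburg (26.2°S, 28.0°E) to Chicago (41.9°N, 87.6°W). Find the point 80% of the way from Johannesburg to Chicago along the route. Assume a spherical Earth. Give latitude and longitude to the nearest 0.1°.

The haversine formula gives a central angle δ ≈ 2.194 rad (125.7°) between the endpoints.
Interpolate at f = 0.80 with slerp weights a = sin((1−f)δ)/sin δ ≈ 0.523, b = sin(fδ)/sin δ ≈ 1.210.
p = a·p₁ + b·p₂ ≈ (0.452, -0.680, 0.577); φ = arcsin(p_z) ≈ 35.27°, λ = atan2(p_y, p_x) ≈ -56.38°.

≈ (35.3°N, 56.4°W)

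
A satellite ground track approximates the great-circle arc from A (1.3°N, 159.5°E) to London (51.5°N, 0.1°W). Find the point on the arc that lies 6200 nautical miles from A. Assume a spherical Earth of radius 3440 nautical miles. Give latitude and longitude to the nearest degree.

The haversine formula gives a central angle δ ≈ 2.172 rad (124.4°) between the endpoints. The total great-circle distance is δ·R ≈ 2.172 × 3440 ≈ 7471 nmi, so the target fraction is f = 6200/7471 ≈ 0.830.
Interpolate at f ≈ 0.830 with slerp weights a = sin((1−f)δ)/sin δ ≈ 0.438, b = sin(fδ)/sin δ ≈ 1.180.
p = a·p₁ + b·p₂ ≈ (0.325, 0.152, 0.934); φ = arcsin(p_z) ≈ 69.00°, λ = atan2(p_y, p_x) ≈ 25.11°.

≈ (69°N, 25°E)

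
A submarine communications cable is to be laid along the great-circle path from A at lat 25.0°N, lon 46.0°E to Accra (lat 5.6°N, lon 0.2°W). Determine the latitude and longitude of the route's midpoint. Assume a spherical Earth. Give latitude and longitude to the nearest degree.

Write both endpoints as unit vectors p₁, p₂ with components (cos φ cos λ, cos φ sin λ, sin φ).
The central angle between the endpoints is δ = arccos(p₁·p₂) ≈ 0.843 rad (48.3°).
Interpolate at f = 1/2 with slerp weights a = sin((1−f)δ)/sin δ ≈ 0.548, b = sin(fδ)/sin δ ≈ 0.548.
p = a·p₁ + b·p₂ ≈ (0.890, 0.355, 0.285); φ = arcsin(p_z) ≈ 16.56°, λ = atan2(p_y, p_x) ≈ 21.76°.

≈ lat 17°N, lon 22°E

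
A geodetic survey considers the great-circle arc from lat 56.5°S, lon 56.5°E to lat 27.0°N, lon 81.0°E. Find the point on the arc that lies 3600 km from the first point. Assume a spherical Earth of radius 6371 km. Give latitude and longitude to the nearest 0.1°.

≈ lat 25.5°S, lon 69.2°E

From cos δ = sin φ₁ sin φ₂ + cos φ₁ cos φ₂ cos Δλ, the central angle is δ ≈ 1.502 rad (86.0°). The total great-circle distance is δ·R ≈ 1.502 × 6371 ≈ 9568 km, so the target fraction is f = 3600/9568 ≈ 0.376.
Interpolate at f ≈ 0.376 with slerp weights a = sin((1−f)δ)/sin δ ≈ 0.808, b = sin(fδ)/sin δ ≈ 0.537.
p = a·p₁ + b·p₂ ≈ (0.321, 0.844, -0.430); φ = arcsin(p_z) ≈ -25.45°, λ = atan2(p_y, p_x) ≈ 69.19°.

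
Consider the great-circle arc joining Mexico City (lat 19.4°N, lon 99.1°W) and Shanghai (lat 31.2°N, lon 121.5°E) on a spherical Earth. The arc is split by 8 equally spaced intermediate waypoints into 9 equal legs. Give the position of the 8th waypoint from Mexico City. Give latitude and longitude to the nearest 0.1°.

≈ lat 40.1°N, lon 133.0°E

Write both endpoints as unit vectors p₁, p₂ with components (cos φ cos λ, cos φ sin λ, sin φ).
The central angle between the endpoints is δ = arccos(p₁·p₂) ≈ 2.027 rad (116.1°).
Interpolate at f = 8/9 with slerp weights a = sin((1−f)δ)/sin δ ≈ 0.249, b = sin(fδ)/sin δ ≈ 1.084.
p = a·p₁ + b·p₂ ≈ (-0.522, 0.559, 0.644); φ = arcsin(p_z) ≈ 40.12°, λ = atan2(p_y, p_x) ≈ 133.02°.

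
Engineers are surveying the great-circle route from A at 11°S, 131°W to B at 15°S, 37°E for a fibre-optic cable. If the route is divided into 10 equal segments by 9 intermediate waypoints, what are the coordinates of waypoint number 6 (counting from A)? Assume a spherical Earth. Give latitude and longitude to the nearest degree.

≈ 63°S, 17°W

Convert each endpoint to a unit vector on the sphere (x = cos φ cos λ, y = cos φ sin λ, z = sin φ).
The central angle between the endpoints is δ = arccos(p₁·p₂) ≈ 2.643 rad (151.4°).
Interpolate at f = 6/10 with slerp weights a = sin((1−f)δ)/sin δ ≈ 1.820, b = sin(fδ)/sin δ ≈ 2.090.
p = a·p₁ + b·p₂ ≈ (0.440, -0.134, -0.888); φ = arcsin(p_z) ≈ -62.63°, λ = atan2(p_y, p_x) ≈ -16.90°.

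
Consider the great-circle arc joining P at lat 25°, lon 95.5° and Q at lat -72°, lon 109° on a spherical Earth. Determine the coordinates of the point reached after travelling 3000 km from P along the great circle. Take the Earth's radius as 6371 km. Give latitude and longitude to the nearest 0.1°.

Write both endpoints as unit vectors p₁, p₂ with components (cos φ cos λ, cos φ sin λ, sin φ).
The central angle between the endpoints is δ = arccos(p₁·p₂) ≈ 1.701 rad (97.4°). The total great-circle distance is δ·R ≈ 1.701 × 6371 ≈ 10836 km, so the target fraction is f = 3000/10836 ≈ 0.277.
Interpolate at f ≈ 0.277 with slerp weights a = sin((1−f)δ)/sin δ ≈ 0.950, b = sin(fδ)/sin δ ≈ 0.458.
p = a·p₁ + b·p₂ ≈ (-0.129, 0.991, -0.033); φ = arcsin(p_z) ≈ -1.92°, λ = atan2(p_y, p_x) ≈ 97.39°.

≈ lat -1.9°, lon 97.4°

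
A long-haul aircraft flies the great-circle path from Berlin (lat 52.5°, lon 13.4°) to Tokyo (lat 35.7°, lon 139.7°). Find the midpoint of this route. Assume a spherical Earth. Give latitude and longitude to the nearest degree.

Write both endpoints as unit vectors p₁, p₂ with components (cos φ cos λ, cos φ sin λ, sin φ).
The central angle between the endpoints is δ = arccos(p₁·p₂) ≈ 1.400 rad (80.2°).
Interpolate at f = 1/2 with slerp weights a = sin((1−f)δ)/sin δ ≈ 0.654, b = sin(fδ)/sin δ ≈ 0.654.
p = a·p₁ + b·p₂ ≈ (-0.018, 0.436, 0.900); φ = arcsin(p_z) ≈ 64.16°, λ = atan2(p_y, p_x) ≈ 92.33°.

≈ lat 64°, lon 92°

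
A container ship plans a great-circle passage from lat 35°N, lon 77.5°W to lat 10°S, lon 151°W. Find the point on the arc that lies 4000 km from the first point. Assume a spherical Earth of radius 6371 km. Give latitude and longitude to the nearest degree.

≈ lat 19°N, lon 114°W

Write both endpoints as unit vectors p₁, p₂ with components (cos φ cos λ, cos φ sin λ, sin φ).
The central angle between the endpoints is δ = arccos(p₁·p₂) ≈ 1.441 rad (82.6°). The total great-circle distance is δ·R ≈ 1.441 × 6371 ≈ 9180 km, so the target fraction is f = 4000/9180 ≈ 0.436.
Interpolate at f ≈ 0.436 with slerp weights a = sin((1−f)δ)/sin δ ≈ 0.733, b = sin(fδ)/sin δ ≈ 0.592.
p = a·p₁ + b·p₂ ≈ (-0.380, -0.869, 0.317); φ = arcsin(p_z) ≈ 18.50°, λ = atan2(p_y, p_x) ≈ -113.65°.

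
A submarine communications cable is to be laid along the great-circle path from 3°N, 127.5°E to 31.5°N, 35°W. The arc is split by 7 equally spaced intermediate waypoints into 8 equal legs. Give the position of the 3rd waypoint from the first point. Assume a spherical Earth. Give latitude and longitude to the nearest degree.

Convert each endpoint to a unit vector on the sphere (x = cos φ cos λ, y = cos φ sin λ, z = sin φ).
The central angle between the endpoints is δ = arccos(p₁·p₂) ≈ 2.473 rad (141.7°).
Interpolate at f = 3/8 with slerp weights a = sin((1−f)δ)/sin δ ≈ 1.613, b = sin(fδ)/sin δ ≈ 1.291.
p = a·p₁ + b·p₂ ≈ (-0.079, 0.647, 0.759); φ = arcsin(p_z) ≈ 49.36°, λ = atan2(p_y, p_x) ≈ 96.96°.

≈ 49°N, 97°E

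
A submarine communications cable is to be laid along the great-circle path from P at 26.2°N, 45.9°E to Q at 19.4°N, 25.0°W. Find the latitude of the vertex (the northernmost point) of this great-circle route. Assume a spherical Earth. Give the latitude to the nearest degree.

≈ 28°N

The great circle lies in the plane with unit normal n̂ = (p₁ × p₂)/|p₁ × p₂|.
Here n̂_z ≈ -0.883; the vertex latitude is φ_max = arccos|n̂_z| ≈ 28.0°.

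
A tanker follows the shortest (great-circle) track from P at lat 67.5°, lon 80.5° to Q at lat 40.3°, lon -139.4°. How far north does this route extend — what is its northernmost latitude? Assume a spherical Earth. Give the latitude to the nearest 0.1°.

The great circle lies in the plane with unit normal n̂ = (p₁ × p₂)/|p₁ × p₂|.
Here n̂_z ≈ +0.202; the vertex latitude is φ_max = arccos|n̂_z| ≈ 78.4°.
Check via Clairaut: cos φ_max = |cos φ₁| · sin C = cos(67.5°)·sin(31.8°) ≈ 0.202, again giving ≈ 78.4°.

≈ 78.4°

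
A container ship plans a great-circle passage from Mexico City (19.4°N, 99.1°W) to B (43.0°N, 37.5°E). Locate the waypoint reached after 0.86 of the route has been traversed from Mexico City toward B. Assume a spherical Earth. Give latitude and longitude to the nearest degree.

≈ (53°N, 21°E)

The haversine formula gives a central angle δ ≈ 1.849 rad (105.9°) between the endpoints.
Interpolate at f = 0.86 with slerp weights a = sin((1−f)δ)/sin δ ≈ 0.266, b = sin(fδ)/sin δ ≈ 1.040.
p = a·p₁ + b·p₂ ≈ (0.564, 0.215, 0.798); φ = arcsin(p_z) ≈ 52.90°, λ = atan2(p_y, p_x) ≈ 20.88°.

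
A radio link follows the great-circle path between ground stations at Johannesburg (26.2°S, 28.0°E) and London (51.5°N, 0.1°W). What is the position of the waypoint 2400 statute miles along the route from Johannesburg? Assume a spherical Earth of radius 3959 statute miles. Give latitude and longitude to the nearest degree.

From cos δ = sin φ₁ sin φ₂ + cos φ₁ cos φ₂ cos Δλ, the central angle is δ ≈ 1.423 rad (81.5°). The total great-circle distance is δ·R ≈ 1.423 × 3959 ≈ 5634 mi, so the target fraction is f = 2400/5634 ≈ 0.426.
Interpolate at f ≈ 0.426 with slerp weights a = sin((1−f)δ)/sin δ ≈ 0.737, b = sin(fδ)/sin δ ≈ 0.576.
p = a·p₁ + b·p₂ ≈ (0.942, 0.310, 0.125); φ = arcsin(p_z) ≈ 7.20°, λ = atan2(p_y, p_x) ≈ 18.20°.

≈ (7°N, 18°E)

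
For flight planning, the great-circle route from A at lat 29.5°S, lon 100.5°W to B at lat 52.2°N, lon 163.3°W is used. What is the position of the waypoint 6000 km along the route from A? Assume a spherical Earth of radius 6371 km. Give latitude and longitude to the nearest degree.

≈ lat 17°N, lon 128°W

Write both endpoints as unit vectors p₁, p₂ with components (cos φ cos λ, cos φ sin λ, sin φ).
The central angle between the endpoints is δ = arccos(p₁·p₂) ≈ 1.717 rad (98.4°). The total great-circle distance is δ·R ≈ 1.717 × 6371 ≈ 10936 km, so the target fraction is f = 6000/10936 ≈ 0.549.
Interpolate at f ≈ 0.549 with slerp weights a = sin((1−f)δ)/sin δ ≈ 0.707, b = sin(fδ)/sin δ ≈ 0.817.
p = a·p₁ + b·p₂ ≈ (-0.592, -0.749, 0.298); φ = arcsin(p_z) ≈ 17.31°, λ = atan2(p_y, p_x) ≈ -128.32°.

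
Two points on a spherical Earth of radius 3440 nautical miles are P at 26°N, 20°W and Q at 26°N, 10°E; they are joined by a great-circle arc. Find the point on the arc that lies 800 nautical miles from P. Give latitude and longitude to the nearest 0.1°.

Convert each endpoint to a unit vector on the sphere (x = cos φ cos λ, y = cos φ sin λ, z = sin φ).
The central angle between the endpoints is δ = arccos(p₁·p₂) ≈ 0.470 rad (26.9°). The total great-circle distance is δ·R ≈ 0.470 × 3440 ≈ 1615 nmi, so the target fraction is f = 800/1615 ≈ 0.495.
Interpolate at f ≈ 0.495 with slerp weights a = sin((1−f)δ)/sin δ ≈ 0.519, b = sin(fδ)/sin δ ≈ 0.509.
p = a·p₁ + b·p₂ ≈ (0.889, -0.080, 0.451); φ = arcsin(p_z) ≈ 26.79°, λ = atan2(p_y, p_x) ≈ -5.14°.

≈ 26.8°N, 5.1°W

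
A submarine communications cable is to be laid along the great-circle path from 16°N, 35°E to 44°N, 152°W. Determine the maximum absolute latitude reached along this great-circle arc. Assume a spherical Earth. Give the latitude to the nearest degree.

The great circle lies in the plane with unit normal n̂ = (p₁ × p₂)/|p₁ × p₂|.
Here n̂_z ≈ +0.097; the vertex latitude is φ_max = arccos|n̂_z| ≈ 84.4°.
Check via Clairaut: cos φ_max = |cos φ₁| · sin C = cos(16.0°)·sin(5.8°) ≈ 0.097, again giving ≈ 84.4°.

≈ 84°N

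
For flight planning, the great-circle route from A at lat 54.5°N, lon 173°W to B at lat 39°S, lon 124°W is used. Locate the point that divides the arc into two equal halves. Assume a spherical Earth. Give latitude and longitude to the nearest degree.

From cos δ = sin φ₁ sin φ₂ + cos φ₁ cos φ₂ cos Δλ, the central angle is δ ≈ 1.789 rad (102.5°).
Interpolate at f = 1/2 with slerp weights a = sin((1−f)δ)/sin δ ≈ 0.799, b = sin(fδ)/sin δ ≈ 0.799.
p = a·p₁ + b·p₂ ≈ (-0.807, -0.571, 0.148); φ = arcsin(p_z) ≈ 8.49°, λ = atan2(p_y, p_x) ≈ -144.73°.

≈ lat 8°N, lon 145°W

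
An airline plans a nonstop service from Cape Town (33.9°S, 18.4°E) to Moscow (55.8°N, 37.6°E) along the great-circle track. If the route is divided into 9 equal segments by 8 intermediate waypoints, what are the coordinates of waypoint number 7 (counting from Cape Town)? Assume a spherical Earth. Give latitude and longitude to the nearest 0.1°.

Write both endpoints as unit vectors p₁, p₂ with components (cos φ cos λ, cos φ sin λ, sin φ).
The central angle between the endpoints is δ = arccos(p₁·p₂) ≈ 1.592 rad (91.2°).
Interpolate at f = 7/9 with slerp weights a = sin((1−f)δ)/sin δ ≈ 0.346, b = sin(fδ)/sin δ ≈ 0.945.
p = a·p₁ + b·p₂ ≈ (0.694, 0.415, 0.589); φ = arcsin(p_z) ≈ 36.06°, λ = atan2(p_y, p_x) ≈ 30.88°.

≈ 36.1°N, 30.9°E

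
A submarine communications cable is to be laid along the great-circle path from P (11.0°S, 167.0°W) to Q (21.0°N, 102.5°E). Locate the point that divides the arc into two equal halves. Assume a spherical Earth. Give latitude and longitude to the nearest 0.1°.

Convert each endpoint to a unit vector on the sphere (x = cos φ cos λ, y = cos φ sin λ, z = sin φ).
The central angle between the endpoints is δ = arccos(p₁·p₂) ≈ 1.647 rad (94.4°).
Interpolate at f = 1/2 with slerp weights a = sin((1−f)δ)/sin δ ≈ 0.736, b = sin(fδ)/sin δ ≈ 0.736.
p = a·p₁ + b·p₂ ≈ (-0.852, 0.508, 0.123); φ = arcsin(p_z) ≈ 7.08°, λ = atan2(p_y, p_x) ≈ 149.20°.

≈ (7.1°N, 149.2°E)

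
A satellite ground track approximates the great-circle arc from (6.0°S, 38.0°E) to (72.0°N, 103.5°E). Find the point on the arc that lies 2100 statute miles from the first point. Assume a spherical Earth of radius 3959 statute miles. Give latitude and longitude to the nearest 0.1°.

≈ (23.1°N, 46.9°E)

Convert each endpoint to a unit vector on the sphere (x = cos φ cos λ, y = cos φ sin λ, z = sin φ).
The central angle between the endpoints is δ = arccos(p₁·p₂) ≈ 1.543 rad (88.4°). The total great-circle distance is δ·R ≈ 1.543 × 3959 ≈ 6108 mi, so the target fraction is f = 2100/6108 ≈ 0.344.
Interpolate at f ≈ 0.344 with slerp weights a = sin((1−f)δ)/sin δ ≈ 0.848, b = sin(fδ)/sin δ ≈ 0.506.
p = a·p₁ + b·p₂ ≈ (0.628, 0.672, 0.393); φ = arcsin(p_z) ≈ 23.12°, λ = atan2(p_y, p_x) ≈ 46.90°.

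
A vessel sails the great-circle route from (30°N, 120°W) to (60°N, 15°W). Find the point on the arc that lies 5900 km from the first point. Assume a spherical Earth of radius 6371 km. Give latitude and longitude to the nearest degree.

≈ (64°N, 53°W)

Convert each endpoint to a unit vector on the sphere (x = cos φ cos λ, y = cos φ sin λ, z = sin φ).
The central angle between the endpoints is δ = arccos(p₁·p₂) ≈ 1.244 rad (71.3°). The total great-circle distance is δ·R ≈ 1.244 × 6371 ≈ 7926 km, so the target fraction is f = 5900/7926 ≈ 0.744.
Interpolate at f ≈ 0.744 with slerp weights a = sin((1−f)δ)/sin δ ≈ 0.330, b = sin(fδ)/sin δ ≈ 0.844.
p = a·p₁ + b·p₂ ≈ (0.265, -0.357, 0.896); φ = arcsin(p_z) ≈ 63.63°, λ = atan2(p_y, p_x) ≈ -53.44°.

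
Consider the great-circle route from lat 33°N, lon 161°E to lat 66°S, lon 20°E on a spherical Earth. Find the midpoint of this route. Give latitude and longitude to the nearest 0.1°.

≈ lat 32.4°S, lon 134.9°E

The haversine formula gives a central angle δ ≈ 2.438 rad (139.7°) between the endpoints.
Interpolate at f = 1/2 with slerp weights a = sin((1−f)δ)/sin δ ≈ 1.451, b = sin(fδ)/sin δ ≈ 1.451.
p = a·p₁ + b·p₂ ≈ (-0.596, 0.598, -0.535); φ = arcsin(p_z) ≈ -32.37°, λ = atan2(p_y, p_x) ≈ 134.90°.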